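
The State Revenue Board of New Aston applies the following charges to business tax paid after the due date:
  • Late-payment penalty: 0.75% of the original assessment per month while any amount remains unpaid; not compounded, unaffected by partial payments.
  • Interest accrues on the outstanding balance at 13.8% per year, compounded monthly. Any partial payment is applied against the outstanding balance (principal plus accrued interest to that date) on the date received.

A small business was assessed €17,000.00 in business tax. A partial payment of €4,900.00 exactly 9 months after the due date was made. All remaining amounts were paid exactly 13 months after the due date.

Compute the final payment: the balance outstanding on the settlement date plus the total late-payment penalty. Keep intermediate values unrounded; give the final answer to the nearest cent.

€16,252.66

Monthly rate = 13.8% ÷ 12 = 1.15%
Balance at month 9: €17,000.0000 × (1 + 0.0115)^9 = €18,842.6467…
After €4,900.00 payment: €18,842.6467… − €4,900.00 = €13,942.6467…
Balance at month 13: €13,942.6467… × (1 + 0.0115)^4 = €14,595.1570…
Penalty: 13 × 0.75% × €17,000.00 = €1,657.50
Final settlement = outstanding balance + penalty = €14,595.1570… + €1,657.50 = €16,252.66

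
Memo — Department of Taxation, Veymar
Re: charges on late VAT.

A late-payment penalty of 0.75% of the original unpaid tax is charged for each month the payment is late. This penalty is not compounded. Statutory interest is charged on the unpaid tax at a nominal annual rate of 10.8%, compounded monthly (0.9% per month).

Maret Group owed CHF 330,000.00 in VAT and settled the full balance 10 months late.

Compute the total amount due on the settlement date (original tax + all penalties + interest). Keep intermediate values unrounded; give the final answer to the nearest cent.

CHF 385,682.18

Late-payment penalty = 0.75% × CHF 330,000.00 × 10 mo = CHF 24,750.00
Interest: CHF 330,000.00 × ((1 + 0.009)^10 − 1) = CHF 330,000.00 × 0.0937339… = CHF 30,932.1780…
Total = CHF 330,000.00 + CHF 24,750.0000 + CHF 30,932.1780… = CHF 385,682.18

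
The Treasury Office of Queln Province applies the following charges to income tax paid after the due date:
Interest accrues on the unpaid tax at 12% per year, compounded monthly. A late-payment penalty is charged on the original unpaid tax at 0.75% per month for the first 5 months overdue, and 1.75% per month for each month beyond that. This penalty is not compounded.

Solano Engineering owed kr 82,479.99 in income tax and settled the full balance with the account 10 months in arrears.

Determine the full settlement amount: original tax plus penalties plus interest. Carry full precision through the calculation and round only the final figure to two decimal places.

Penalty, months 1–5: 5 × 0.75% × kr 82,479.99 = kr 3,093.00…
Penalty, months 6–10: 5 × 1.75% × kr 82,479.99 = kr 7,217.00…
Interest (12%/yr ÷ 12 = 1%/month): kr 82,479.99 × ((1 + 0.01)^10 − 1) = kr 8,629.2319…
Total = kr 82,479.99 + kr 10,309.9988… + kr 8,629.2319… = kr 101,419.22

kr 101,419.22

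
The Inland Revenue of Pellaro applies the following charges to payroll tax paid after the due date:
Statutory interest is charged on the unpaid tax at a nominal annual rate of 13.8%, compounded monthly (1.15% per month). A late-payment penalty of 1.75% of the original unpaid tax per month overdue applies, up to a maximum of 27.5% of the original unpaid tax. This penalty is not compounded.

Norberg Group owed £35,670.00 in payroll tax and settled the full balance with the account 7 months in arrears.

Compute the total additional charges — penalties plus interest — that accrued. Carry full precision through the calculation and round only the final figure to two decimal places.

Penalty: 7 × 1.75% × £35,670.00 = £4,369.58… (below the 27.5% cap of £9,809.25)
Interest: £35,670.00 × ((1 + 0.0115)^7 − 1) = £35,670.00 × 0.0833311… = £2,972.4202…
Penalties + interest = £4,369.5750 + £2,972.4202… = £7,342.00

£7,342.00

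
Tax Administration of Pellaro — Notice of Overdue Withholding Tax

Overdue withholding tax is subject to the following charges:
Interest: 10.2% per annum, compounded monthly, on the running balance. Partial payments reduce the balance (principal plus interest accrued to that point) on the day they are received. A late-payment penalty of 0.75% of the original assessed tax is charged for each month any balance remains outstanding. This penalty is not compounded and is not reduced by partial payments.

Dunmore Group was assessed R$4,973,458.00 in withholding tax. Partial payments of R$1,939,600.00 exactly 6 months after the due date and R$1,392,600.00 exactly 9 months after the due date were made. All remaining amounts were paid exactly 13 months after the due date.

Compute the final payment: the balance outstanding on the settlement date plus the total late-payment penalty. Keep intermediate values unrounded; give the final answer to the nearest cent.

Monthly rate = 10.2% ÷ 12 = 0.85%
Balance at month 6: R$4,973,458.0000 × (1 + 0.0085)^6 = R$5,232,555.8204…
After R$1,939,600.00 payment: R$5,232,555.8204… − R$1,939,600.00 = R$3,292,955.8204…
Balance at month 9: R$3,292,955.8204… × (1 + 0.0085)^3 = R$3,377,641.9642…
After R$1,392,600.00 payment: R$3,377,641.9642… − R$1,392,600.00 = R$1,985,041.9642…
Balance at month 13: R$1,985,041.9642… × (1 + 0.0085)^4 = R$2,053,398.7933…
Penalty: 13 × 0.75% × R$4,973,458.00 = R$484,912.16…
Final settlement = outstanding balance + penalty = R$2,053,398.7933… + R$484,912.16… = R$2,538,310.95

R$2,538,310.95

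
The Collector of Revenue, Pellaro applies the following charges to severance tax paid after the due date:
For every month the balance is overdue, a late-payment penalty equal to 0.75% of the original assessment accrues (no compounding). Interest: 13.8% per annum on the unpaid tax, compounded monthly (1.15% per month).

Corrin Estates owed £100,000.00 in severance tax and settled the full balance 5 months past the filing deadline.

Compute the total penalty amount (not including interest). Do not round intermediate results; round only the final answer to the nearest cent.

Late-payment penalty: 5 × 0.75% × £100,000.00 = £3,750.00

£3,750.00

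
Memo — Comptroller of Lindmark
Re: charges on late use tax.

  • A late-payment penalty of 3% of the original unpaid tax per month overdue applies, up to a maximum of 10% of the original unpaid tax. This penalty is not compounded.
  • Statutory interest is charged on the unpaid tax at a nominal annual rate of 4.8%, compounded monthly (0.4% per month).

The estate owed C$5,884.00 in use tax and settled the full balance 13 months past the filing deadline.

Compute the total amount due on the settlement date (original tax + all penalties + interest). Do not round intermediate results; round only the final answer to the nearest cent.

Penalty (uncapped): 13 × 3% × C$5,884.00 = C$2,294.76; cap = 10% × C$5,884.00 = C$588.40 → penalty = C$588.40
Interest: C$5,884.00 × ((1 + 0.004)^13 − 1) = C$5,884.00 × 0.0532665… = C$313.4200…
Total = C$5,884.00 + C$588.4000 + C$313.4200… = C$6,785.82

C$6,785.82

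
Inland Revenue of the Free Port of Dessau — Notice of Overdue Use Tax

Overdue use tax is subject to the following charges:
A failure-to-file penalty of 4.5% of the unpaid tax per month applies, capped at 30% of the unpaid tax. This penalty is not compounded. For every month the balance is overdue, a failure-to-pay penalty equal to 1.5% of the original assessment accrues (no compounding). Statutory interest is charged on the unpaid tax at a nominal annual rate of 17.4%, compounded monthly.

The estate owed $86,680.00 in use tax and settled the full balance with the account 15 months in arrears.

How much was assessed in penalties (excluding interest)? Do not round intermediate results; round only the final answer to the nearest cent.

$45,507.00

Failure-to-file: 15 × 4.5% × $86,680.00 = $58,509.00, capped at 30% × $86,680.00 = $26,004.00
Failure-to-pay penalty = 1.5% × $86,680.00 × 15 mo = $19,503.00
Total penalty = $26,004.00 + $19,503.00 = $45,507.00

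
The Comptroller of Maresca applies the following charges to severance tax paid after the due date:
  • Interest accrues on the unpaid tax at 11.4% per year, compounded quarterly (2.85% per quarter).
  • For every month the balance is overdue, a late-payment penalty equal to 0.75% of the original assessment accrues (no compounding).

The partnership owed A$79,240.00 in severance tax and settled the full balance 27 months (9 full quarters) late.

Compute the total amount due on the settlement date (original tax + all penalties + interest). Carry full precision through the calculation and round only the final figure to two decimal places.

A$118,089.08

Late-payment penalty: 27 × 0.75% × A$79,240.00 = A$16,046.10
Interest: A$79,240.00 × ((1 + 0.0285)^9 − 1) = A$79,240.00 × 0.2877711… = A$22,802.9796…
Total = A$79,240.00 + A$16,046.1000 + A$22,802.9796… = A$118,089.08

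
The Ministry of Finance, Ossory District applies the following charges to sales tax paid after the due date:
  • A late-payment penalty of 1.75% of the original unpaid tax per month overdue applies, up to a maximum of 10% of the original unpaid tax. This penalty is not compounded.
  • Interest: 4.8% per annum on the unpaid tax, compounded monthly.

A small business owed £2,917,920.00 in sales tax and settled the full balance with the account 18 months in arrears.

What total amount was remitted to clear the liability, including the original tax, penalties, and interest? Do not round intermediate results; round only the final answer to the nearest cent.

£3,427,100.01

Penalty (uncapped): 18 × 1.75% × £2,917,920.00 = £919,144.80; cap = 10% × £2,917,920.00 = £291,792.00 → penalty = £291,792.00
Interest (4.8%/yr ÷ 12 = 0.4%/month): £2,917,920.00 × ((1 + 0.004)^18 − 1) = £217,388.0052…
Total = £2,917,920.00 + £291,792.0000 + £217,388.0052… = £3,427,100.01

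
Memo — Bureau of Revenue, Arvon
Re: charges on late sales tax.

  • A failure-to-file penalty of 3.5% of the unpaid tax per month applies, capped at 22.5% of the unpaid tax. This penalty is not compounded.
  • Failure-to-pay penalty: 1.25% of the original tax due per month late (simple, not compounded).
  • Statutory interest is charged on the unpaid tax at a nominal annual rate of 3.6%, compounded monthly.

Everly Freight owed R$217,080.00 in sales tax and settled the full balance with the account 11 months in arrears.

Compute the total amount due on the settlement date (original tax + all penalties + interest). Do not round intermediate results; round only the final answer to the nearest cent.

Failure-to-file: 11 × 3.5% × R$217,080.00 = R$83,575.80, capped at 22.5% × R$217,080.00 = R$48,843.00
Failure-to-pay penalty: 11 × 1.25% × R$217,080.00 = R$29,848.50
Interest (3.6%/yr ÷ 12 = 0.3%/month): R$217,080.00 × ((1 + 0.003)^11 − 1) = R$7,272.0675…
Total = R$217,080.00 + R$78,691.5000 + R$7,272.0675… = R$303,043.57

R$303,043.57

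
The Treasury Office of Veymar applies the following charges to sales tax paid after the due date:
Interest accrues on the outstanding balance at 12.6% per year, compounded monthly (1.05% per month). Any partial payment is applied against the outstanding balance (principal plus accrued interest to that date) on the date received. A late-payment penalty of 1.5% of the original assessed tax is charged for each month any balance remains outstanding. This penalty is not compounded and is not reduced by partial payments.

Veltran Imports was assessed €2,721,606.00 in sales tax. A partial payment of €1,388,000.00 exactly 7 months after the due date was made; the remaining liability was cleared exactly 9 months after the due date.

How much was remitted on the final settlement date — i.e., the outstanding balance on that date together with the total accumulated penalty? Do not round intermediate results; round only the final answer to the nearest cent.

Balance at month 7: €2,721,606.0000 × (1 + 0.0105)^7 = €2,928,056.6754…
After €1,388,000.00 payment: €2,928,056.6754… − €1,388,000.00 = €1,540,056.6754…
Balance at month 9: €1,540,056.6754… × (1 + 0.0105)^2 = €1,572,567.6569…
Penalty: 9 × 1.5% × €2,721,606.00 = €367,416.81
Final settlement = outstanding balance + penalty = €1,572,567.6569… + €367,416.81 = €1,939,984.47

€1,939,984.47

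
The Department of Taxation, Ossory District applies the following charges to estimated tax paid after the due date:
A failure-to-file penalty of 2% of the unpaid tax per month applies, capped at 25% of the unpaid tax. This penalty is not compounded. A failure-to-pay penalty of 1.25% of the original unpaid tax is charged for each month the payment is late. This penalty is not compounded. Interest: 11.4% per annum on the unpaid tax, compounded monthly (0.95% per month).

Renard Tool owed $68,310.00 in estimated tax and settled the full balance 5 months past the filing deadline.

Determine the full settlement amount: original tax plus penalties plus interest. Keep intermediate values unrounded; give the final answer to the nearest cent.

$82,717.34

Failure-to-file: 5 × 2% × $68,310.00 = $6,831.00 (under the 25% cap)
Failure-to-pay penalty: 5 × 1.25% × $68,310.00 = $4,269.38…
Interest: $68,310.00 × ((1 + 0.0095)^5 − 1) = $68,310.00 × 0.0484111… = $3,306.9632…
Total = $68,310.00 + $11,100.3750 + $3,306.9632… = $82,717.34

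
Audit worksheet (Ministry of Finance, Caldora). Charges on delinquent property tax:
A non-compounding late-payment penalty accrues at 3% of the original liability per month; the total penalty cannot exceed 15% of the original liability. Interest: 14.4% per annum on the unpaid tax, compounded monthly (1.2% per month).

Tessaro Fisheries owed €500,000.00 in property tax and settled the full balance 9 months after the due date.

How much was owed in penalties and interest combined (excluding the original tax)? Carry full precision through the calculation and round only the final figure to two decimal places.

€131,665.90

Penalty (uncapped): 9 × 3% × €500,000.00 = €135,000.00; cap = 15% × €500,000.00 = €75,000.00 → penalty = €75,000.00
Interest: €500,000.00 × ((1 + 0.012)^9 − 1) = €500,000.00 × 0.1133318… = €56,665.8982…
Penalties + interest = €75,000.0000 + €56,665.8982… = €131,665.90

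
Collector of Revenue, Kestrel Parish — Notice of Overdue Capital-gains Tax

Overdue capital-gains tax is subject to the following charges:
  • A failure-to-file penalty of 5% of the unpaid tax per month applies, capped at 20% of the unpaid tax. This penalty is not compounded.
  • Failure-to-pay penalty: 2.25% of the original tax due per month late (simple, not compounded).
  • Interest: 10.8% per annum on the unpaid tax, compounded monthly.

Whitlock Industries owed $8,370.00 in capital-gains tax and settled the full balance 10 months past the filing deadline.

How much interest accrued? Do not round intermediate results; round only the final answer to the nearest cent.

$784.55

Interest (10.8%/yr ÷ 12 = 0.9%/month): $8,370.00 × ((1 + 0.009)^10 − 1) = $784.5525…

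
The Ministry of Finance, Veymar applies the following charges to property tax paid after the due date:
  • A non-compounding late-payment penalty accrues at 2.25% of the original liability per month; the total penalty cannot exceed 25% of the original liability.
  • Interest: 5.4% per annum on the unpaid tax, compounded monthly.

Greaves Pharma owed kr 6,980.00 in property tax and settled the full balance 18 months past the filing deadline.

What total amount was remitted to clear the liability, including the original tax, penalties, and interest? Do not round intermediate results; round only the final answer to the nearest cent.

kr 9,312.53

Penalty (uncapped): 18 × 2.25% × kr 6,980.00 = kr 2,826.90; cap = 25% × kr 6,980.00 = kr 1,745.00 → penalty = kr 1,745.00
Interest (5.4%/yr ÷ 12 = 0.45%/month): kr 6,980.00 × ((1 + 0.0045)^18 − 1) = kr 587.5337…
Total = kr 6,980.00 + kr 1,745.0000 + kr 587.5337… = kr 9,312.53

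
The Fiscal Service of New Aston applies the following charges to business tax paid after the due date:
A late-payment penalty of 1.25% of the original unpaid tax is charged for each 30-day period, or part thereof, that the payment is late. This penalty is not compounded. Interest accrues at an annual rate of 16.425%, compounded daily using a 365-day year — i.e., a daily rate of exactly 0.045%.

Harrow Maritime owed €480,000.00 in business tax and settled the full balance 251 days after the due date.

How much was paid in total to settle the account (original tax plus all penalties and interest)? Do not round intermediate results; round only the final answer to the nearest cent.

Penalty periods: ⌈251/30⌉ = 9; penalty = 9 × 1.25% × €480,000.00 = €54,000.00
Interest: €480,000.00 × ((1 + 0.00045)^251 − 1) = €480,000.00 × 0.11954751… = €57,382.8043…
Total = €480,000.00 + €54,000.0000 + €57,382.8043… = €591,382.80

€591,382.80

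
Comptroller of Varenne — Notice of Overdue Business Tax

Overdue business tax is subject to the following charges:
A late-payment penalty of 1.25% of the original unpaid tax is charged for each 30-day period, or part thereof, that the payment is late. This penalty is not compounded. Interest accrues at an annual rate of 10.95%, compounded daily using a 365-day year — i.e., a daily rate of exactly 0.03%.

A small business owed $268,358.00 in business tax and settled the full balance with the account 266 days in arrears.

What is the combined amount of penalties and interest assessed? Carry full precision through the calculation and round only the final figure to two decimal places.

Penalty periods: ⌈266/30⌉ = 9; penalty = 9 × 1.25% × $268,358.00 = $30,190.28…
Interest: $268,358.00 × ((1 + 0.0003)^266 − 1) = $268,358.00 × 0.08305747… = $22,289.1366…
Penalties + interest = $30,190.2750 + $22,289.1366… = $52,479.41

$52,479.41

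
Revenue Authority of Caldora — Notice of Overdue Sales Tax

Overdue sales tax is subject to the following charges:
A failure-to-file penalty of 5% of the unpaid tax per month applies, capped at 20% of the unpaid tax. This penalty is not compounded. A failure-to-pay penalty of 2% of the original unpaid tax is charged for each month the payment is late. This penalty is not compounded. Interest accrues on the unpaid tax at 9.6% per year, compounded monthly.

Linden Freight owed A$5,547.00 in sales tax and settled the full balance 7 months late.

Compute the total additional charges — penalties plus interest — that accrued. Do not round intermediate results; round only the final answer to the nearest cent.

A$2,204.17

Failure-to-file: 7 × 5% × A$5,547.00 = A$1,941.45, capped at 20% × A$5,547.00 = A$1,109.40
Failure-to-pay penalty: 7 × 2% × A$5,547.00 = A$776.58
Interest (9.6%/yr ÷ 12 = 0.8%/month): A$5,547.00 × ((1 + 0.008)^7 − 1) = A$318.1874…
Penalties + interest = A$1,885.9800 + A$318.1874… = A$2,204.17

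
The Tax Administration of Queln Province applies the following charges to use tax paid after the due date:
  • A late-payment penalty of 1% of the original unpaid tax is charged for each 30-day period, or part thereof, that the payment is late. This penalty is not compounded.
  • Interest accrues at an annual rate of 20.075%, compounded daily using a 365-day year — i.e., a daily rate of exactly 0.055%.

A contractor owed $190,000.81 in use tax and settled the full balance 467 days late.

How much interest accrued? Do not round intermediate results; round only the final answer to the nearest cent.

$55,624.62

Interest: $190,000.81 × ((1 + 0.00055)^467 − 1) = $190,000.81 × 0.29275990… = $55,624.6186…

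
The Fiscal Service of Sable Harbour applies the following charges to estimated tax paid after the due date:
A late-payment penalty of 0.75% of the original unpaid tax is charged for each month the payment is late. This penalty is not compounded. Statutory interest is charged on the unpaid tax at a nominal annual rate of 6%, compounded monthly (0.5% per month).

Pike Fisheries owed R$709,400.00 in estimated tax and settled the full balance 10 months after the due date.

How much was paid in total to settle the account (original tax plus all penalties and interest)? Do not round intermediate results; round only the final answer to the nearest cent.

R$798,883.81

Late-payment penalty = 0.75% × R$709,400.00 × 10 mo = R$53,205.00
Interest: R$709,400.00 × ((1 + 0.005)^10 − 1) = R$709,400.00 × 0.0511401… = R$36,278.8097…
Total = R$709,400.00 + R$53,205.0000 + R$36,278.8097… = R$798,883.81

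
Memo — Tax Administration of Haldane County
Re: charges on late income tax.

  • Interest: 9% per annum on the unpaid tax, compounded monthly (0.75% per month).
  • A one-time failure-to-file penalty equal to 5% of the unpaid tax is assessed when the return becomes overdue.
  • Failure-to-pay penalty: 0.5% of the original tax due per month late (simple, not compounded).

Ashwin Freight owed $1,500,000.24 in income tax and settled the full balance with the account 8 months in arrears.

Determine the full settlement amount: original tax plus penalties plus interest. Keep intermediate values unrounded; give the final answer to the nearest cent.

Failure-to-file penalty: 5% × $1,500,000.24 = $75,000.01…
Failure-to-pay penalty = 0.5% × $1,500,000.24 × 8 mo = $60,000.01…
Interest: $1,500,000.24 × ((1 + 0.0075)^8 − 1) = $1,500,000.24 × 0.0615988… = $92,398.2865…
Total = $1,500,000.24 + $135,000.0216 + $92,398.2865… = $1,727,398.55

$1,727,398.55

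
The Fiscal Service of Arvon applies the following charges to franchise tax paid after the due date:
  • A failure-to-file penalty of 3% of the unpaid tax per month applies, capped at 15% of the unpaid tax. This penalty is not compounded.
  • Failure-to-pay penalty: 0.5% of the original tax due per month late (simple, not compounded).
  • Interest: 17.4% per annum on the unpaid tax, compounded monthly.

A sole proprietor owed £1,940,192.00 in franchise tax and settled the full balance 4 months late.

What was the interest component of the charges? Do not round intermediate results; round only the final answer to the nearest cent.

Interest (17.4%/yr ÷ 12 = 1.45%/month): £1,940,192.00 × ((1 + 0.0145)^4 − 1) = £115,002.4336…

£115,002.43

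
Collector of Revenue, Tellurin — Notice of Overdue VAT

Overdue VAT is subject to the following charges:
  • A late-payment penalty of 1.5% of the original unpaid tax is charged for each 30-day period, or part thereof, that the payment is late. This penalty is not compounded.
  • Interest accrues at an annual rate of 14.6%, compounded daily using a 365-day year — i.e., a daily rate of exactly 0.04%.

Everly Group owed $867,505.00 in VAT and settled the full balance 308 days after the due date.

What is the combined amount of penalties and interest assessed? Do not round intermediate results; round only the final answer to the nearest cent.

Penalty periods: ⌈308/30⌉ = 11; penalty = 11 × 1.5% × $867,505.00 = $143,138.33…
Interest: $867,505.00 × ((1 + 0.0004)^308 − 1) = $867,505.00 × 0.13108276… = $113,714.9477…
Penalties + interest = $143,138.3250 + $113,714.9477… = $256,853.27

$256,853.27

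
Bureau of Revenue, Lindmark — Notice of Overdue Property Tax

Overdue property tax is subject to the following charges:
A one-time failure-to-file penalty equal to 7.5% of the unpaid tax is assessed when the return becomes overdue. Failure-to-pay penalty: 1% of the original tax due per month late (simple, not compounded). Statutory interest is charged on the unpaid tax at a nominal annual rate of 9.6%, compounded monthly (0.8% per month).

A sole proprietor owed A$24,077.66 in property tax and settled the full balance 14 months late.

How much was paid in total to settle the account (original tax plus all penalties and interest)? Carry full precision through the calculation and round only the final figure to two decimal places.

Failure-to-file penalty: 7.5% × A$24,077.66 = A$1,805.82…
Failure-to-pay penalty = 1% × A$24,077.66 × 14 mo = A$3,370.87…
Interest: A$24,077.66 × ((1 + 0.008)^14 − 1) = A$24,077.66 × 0.1180145… = A$2,841.5138…
Total = A$24,077.66 + A$5,176.6969 + A$2,841.5138… = A$32,095.87

A$32,095.87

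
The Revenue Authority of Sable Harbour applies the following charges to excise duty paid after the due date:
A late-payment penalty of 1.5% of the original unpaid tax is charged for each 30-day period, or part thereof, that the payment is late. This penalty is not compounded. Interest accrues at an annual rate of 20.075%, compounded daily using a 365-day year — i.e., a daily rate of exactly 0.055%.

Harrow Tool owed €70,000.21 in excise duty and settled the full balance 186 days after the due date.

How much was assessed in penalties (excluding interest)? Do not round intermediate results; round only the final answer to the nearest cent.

Penalty periods: ⌈186/30⌉ = 7; penalty = 7 × 1.5% × €70,000.21 = €7,350.02…

€7,350.02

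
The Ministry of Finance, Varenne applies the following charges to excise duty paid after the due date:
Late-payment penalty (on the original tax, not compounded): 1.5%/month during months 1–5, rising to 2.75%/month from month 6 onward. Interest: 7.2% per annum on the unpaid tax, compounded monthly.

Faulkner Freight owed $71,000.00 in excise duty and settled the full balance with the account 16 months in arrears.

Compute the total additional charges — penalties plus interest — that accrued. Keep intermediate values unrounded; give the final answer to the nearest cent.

Penalty, months 1–5: 5 × 1.5% × $71,000.00 = $5,325.00
Penalty, months 6–16: 11 × 2.75% × $71,000.00 = $21,477.50
Interest (7.2%/yr ÷ 12 = 0.6%/month): $71,000.00 × ((1 + 0.006)^16 − 1) = $7,131.4781…
Penalties + interest = $26,802.5000 + $7,131.4781… = $33,933.98

$33,933.98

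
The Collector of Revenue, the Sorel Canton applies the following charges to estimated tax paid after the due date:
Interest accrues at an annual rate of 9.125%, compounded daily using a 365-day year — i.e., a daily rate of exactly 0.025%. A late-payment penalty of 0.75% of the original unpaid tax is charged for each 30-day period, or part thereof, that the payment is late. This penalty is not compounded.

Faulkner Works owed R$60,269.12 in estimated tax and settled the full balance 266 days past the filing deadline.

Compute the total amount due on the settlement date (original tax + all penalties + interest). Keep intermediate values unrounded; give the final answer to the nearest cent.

R$68,480.91

Penalty periods: ⌈266/30⌉ = 9; penalty = 9 × 0.75% × R$60,269.12 = R$4,068.17…
Interest: R$60,269.12 × ((1 + 0.00025)^266 − 1) = R$60,269.12 × 0.06875208… = R$4,143.6275…
Total = R$60,269.12 + R$4,068.1656 + R$4,143.6275… = R$68,480.91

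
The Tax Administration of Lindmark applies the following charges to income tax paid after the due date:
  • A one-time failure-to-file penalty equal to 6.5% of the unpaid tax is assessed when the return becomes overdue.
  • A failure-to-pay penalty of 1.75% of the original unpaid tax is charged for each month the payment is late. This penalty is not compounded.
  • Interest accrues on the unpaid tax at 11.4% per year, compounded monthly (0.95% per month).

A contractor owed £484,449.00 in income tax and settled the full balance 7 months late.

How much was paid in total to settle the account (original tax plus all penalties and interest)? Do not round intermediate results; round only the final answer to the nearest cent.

£608,431.87

Failure-to-file penalty: 6.5% × £484,449.00 = £31,489.19…
Failure-to-pay penalty = 1.75% × £484,449.00 × 7 mo = £59,345.00…
Interest: £484,449.00 × ((1 + 0.0095)^7 − 1) = £484,449.00 × 0.0684255… = £33,148.6868…
Total = £484,449.00 + £90,834.1875 + £33,148.6868… = £608,431.87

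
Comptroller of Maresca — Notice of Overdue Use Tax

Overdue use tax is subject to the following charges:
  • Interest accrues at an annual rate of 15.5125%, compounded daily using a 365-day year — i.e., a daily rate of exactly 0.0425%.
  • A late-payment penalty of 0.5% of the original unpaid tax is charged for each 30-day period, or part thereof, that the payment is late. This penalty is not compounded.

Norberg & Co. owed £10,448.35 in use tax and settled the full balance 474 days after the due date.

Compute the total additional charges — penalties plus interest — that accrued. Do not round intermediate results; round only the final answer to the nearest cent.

Penalty periods: ⌈474/30⌉ = 16; penalty = 16 × 0.5% × £10,448.35 = £835.87…
Interest: £10,448.35 × ((1 + 0.000425)^474 − 1) = £10,448.35 × 0.22312273… = £2,331.2644…
Penalties + interest = £835.8680 + £2,331.2644… = £3,167.13

£3,167.13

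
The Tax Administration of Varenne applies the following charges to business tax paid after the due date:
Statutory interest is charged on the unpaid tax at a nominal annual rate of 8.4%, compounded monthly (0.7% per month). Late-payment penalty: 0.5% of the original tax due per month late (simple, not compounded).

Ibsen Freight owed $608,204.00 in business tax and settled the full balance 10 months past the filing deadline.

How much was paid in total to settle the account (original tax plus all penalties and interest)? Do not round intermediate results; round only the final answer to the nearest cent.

Late-payment penalty = 0.5% × $608,204.00 × 10 mo = $30,410.20
Interest: $608,204.00 × ((1 + 0.007)^10 − 1) = $608,204.00 × 0.0722467… = $43,940.7128…
Total = $608,204.00 + $30,410.2000 + $43,940.7128… = $682,554.91

$682,554.91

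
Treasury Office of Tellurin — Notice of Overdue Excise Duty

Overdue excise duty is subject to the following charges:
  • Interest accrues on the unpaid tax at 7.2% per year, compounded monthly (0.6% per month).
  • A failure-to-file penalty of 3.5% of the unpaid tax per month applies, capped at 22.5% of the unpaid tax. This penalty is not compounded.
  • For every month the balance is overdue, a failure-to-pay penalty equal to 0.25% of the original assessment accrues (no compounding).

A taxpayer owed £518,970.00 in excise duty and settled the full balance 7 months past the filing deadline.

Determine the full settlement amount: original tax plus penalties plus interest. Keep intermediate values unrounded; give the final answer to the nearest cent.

£667,013.25

Failure-to-file: 7 × 3.5% × £518,970.00 = £127,147.65, capped at 22.5% × £518,970.00 = £116,768.25
Failure-to-pay penalty: 7 × 0.25% × £518,970.00 = £9,081.98…
Interest: £518,970.00 × ((1 + 0.006)^7 − 1) = £518,970.00 × 0.0427636… = £22,193.0284…
Total = £518,970.00 + £125,850.2250 + £22,193.0284… = £667,013.25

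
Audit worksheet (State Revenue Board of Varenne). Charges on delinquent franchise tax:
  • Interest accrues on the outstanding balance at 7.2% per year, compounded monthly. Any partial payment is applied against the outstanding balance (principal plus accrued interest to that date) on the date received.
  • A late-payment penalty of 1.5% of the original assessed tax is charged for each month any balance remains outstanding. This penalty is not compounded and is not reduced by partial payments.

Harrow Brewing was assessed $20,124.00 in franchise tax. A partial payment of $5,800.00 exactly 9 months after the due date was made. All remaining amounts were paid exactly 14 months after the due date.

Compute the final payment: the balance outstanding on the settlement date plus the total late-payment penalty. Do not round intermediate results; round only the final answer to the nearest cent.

Monthly rate = 7.2% ÷ 12 = 0.6%
Balance at month 9: $20,124.0000 × (1 + 0.006)^9 = $21,237.1451…
After $5,800.00 payment: $21,237.1451… − $5,800.00 = $15,437.1451…
Balance at month 14: $15,437.1451… × (1 + 0.006)^5 = $15,905.8503…
Penalty: 14 × 1.5% × $20,124.00 = $4,226.04
Final settlement = outstanding balance + penalty = $15,905.8503… + $4,226.04 = $20,131.89

$20,131.89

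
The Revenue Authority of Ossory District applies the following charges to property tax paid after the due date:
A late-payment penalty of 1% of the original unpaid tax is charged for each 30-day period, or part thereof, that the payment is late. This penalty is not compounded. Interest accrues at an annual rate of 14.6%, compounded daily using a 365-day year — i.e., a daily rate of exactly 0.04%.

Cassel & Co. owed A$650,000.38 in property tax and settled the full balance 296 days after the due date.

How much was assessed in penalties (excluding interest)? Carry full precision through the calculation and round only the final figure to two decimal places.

Penalty periods: ⌈296/30⌉ = 10; penalty = 10 × 1% × A$650,000.38 = A$65,000.04…

A$65,000.04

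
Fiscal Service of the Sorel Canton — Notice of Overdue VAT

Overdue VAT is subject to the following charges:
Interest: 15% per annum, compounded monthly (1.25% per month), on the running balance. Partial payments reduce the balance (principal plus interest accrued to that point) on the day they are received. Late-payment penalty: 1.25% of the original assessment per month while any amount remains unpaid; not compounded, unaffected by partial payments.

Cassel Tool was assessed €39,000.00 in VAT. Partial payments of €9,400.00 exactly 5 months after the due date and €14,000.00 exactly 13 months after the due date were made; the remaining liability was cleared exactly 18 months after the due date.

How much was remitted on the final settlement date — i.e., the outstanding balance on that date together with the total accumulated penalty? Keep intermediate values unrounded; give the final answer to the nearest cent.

Balance at month 5: €39,000.0000 × (1 + 0.0125)^5 = €41,499.2040…
After €9,400.00 payment: €41,499.2040… − €9,400.00 = €32,099.2040…
Balance at month 13: €32,099.2040… × (1 + 0.0125)^8 = €35,453.1247…
After €14,000.00 payment: €35,453.1247… − €14,000.00 = €21,453.1247…
Balance at month 18: €21,453.1247… × (1 + 0.0125)^5 = €22,827.8871…
Penalty: 18 × 1.25% × €39,000.00 = €8,775.00
Final settlement = outstanding balance + penalty = €22,827.8871… + €8,775.00 = €31,602.89

€31,602.89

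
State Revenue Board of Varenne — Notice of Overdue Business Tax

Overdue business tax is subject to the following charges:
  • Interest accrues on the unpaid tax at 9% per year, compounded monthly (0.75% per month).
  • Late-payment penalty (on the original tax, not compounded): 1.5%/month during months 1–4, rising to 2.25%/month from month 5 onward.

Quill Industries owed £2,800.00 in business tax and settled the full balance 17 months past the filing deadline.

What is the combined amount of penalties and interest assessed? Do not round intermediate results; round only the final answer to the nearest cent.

£1,366.24

Penalty, months 1–4: 4 × 1.5% × £2,800.00 = £168.00
Penalty, months 5–17: 13 × 2.25% × £2,800.00 = £819.00
Interest: £2,800.00 × ((1 + 0.0075)^17 − 1) = £2,800.00 × 0.1354446… = £379.2448…
Penalties + interest = £987.0000 + £379.2448… = £1,366.24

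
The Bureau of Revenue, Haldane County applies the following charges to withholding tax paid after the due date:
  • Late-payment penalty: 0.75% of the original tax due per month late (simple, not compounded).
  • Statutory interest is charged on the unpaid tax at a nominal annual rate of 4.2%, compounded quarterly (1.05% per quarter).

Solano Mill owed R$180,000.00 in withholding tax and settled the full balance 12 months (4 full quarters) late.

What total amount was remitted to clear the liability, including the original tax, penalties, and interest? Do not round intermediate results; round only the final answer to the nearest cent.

Late-payment penalty = 0.75% × R$180,000.00 × 12 mo = R$16,200.00
Interest: R$180,000.00 × ((1 + 0.0105)^4 − 1) = R$180,000.00 × 0.0426661… = R$7,679.9057…
Total = R$180,000.00 + R$16,200.0000 + R$7,679.9057… = R$203,879.91

R$203,879.91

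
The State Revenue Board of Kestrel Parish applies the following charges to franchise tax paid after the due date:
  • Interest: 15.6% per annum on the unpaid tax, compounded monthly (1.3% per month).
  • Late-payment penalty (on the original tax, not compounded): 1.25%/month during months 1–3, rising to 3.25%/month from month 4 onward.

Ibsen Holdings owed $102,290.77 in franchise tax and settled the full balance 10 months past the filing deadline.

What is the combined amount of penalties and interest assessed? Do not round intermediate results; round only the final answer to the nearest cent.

$41,210.37

Penalty, months 1–3: 3 × 1.25% × $102,290.77 = $3,835.90…
Penalty, months 4–10: 7 × 3.25% × $102,290.77 = $23,271.15…
Interest: $102,290.77 × ((1 + 0.013)^10 − 1) = $102,290.77 × 0.1378747… = $14,103.3125…
Penalties + interest = $27,107.0541… + $14,103.3125… = $41,210.37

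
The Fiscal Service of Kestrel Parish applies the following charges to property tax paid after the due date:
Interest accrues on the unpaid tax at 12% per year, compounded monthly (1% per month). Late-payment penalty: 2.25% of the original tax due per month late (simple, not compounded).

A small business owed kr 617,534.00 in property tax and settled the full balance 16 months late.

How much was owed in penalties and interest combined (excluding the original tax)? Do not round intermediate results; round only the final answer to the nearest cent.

kr 328,885.42

Late-payment penalty = 2.25% × kr 617,534.00 × 16 mo = kr 222,312.24
Interest: kr 617,534.00 × ((1 + 0.01)^16 − 1) = kr 617,534.00 × 0.1725786… = kr 106,573.1809…
Penalties + interest = kr 222,312.2400 + kr 106,573.1809… = kr 328,885.42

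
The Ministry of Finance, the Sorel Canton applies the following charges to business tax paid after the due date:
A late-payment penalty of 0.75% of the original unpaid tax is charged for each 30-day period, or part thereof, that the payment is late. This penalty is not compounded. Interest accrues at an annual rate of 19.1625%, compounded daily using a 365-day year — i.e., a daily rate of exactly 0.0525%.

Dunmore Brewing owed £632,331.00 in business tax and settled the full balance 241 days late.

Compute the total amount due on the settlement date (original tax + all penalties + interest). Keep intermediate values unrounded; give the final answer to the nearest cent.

Penalty periods: ⌈241/30⌉ = 9; penalty = 9 × 0.75% × £632,331.00 = £42,682.34…
Interest: £632,331.00 × ((1 + 0.000525)^241 − 1) = £632,331.00 × 0.13484014… = £85,263.6032…
Total = £632,331.00 + £42,682.3425 + £85,263.6032… = £760,276.95

£760,276.95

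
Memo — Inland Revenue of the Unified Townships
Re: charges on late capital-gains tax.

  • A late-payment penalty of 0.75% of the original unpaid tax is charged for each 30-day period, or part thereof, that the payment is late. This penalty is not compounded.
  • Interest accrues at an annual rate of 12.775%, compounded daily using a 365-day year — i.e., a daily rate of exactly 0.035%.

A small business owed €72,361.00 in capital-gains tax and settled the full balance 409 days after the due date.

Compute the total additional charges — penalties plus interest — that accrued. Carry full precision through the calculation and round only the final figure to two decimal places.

€18,732.38

Penalty periods: ⌈409/30⌉ = 14; penalty = 14 × 0.75% × €72,361.00 = €7,597.91…
Interest: €72,361.00 × ((1 + 0.00035)^409 − 1) = €72,361.00 × 0.15387397… = €11,134.4747…
Penalties + interest = €7,597.9050 + €11,134.4747… = €18,732.38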